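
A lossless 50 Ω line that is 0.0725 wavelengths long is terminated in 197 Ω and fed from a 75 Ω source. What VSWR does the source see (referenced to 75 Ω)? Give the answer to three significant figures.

βl = 2π × 0.0725 = 26.1°
tan(βl) = 0.49
Z_in = Z_0·(Z_L + jZ_0·tanβl)/(Z_0 + jZ_L·tanβl) = 51.7 − j75.3 Ω
Γ_s = (Z_in − Z_s)/(Z_in + Z_s) = (-23.3 − j75.3)/(127 − j75.3), |Γ_s| = 0.535
VSWR = (1 + |Γ_s|)/(1 − |Γ_s|)

VSWR ≈ 3.3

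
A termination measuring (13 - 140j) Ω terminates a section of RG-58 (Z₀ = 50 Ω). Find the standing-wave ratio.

Γ = (Z_L − Z_0)/(Z_L + Z_0) = (-37 − j140)/(63 − j140)
|Γ| = 145/154 = 0.943
VSWR = (1 + |Γ|)/(1 − |Γ|) = 1.94/0.0568

VSWR ≈ 34.2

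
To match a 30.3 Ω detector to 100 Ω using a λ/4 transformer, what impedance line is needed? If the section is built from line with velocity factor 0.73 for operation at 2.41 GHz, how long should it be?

Z_qwt ≈ 55 Ω; length ≈ 2.27 cm

Z_qwt = √(Z_0·R_L) = √(100 × 30.3) = √3030
λ = 0.73·c/f = 0.0909 m, so l = λ/4 = 0.0227 m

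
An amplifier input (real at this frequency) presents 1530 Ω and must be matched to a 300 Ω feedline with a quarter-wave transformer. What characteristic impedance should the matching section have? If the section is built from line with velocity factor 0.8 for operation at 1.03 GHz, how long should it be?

Z_qwt = √(Z_0·R_L) = √(300 × 1530) = √459000
λ = 0.8·c/f = 0.233 m, so l = λ/4 = 0.0583 m

Z_qwt ≈ 677 Ω; length ≈ 5.83 cm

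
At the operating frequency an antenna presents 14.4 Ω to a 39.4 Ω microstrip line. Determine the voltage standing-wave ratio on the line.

VSWR ≈ 2.74

Γ = (14.4 − 39.4)/(14.4 + 39.4) = -0.465
VSWR = (1 + 0.465)/(1 − 0.465)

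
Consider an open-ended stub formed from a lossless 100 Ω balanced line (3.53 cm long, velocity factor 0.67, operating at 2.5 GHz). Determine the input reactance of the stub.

λ = v/f = 0.67·c / 2.5 GHz = 0.0804 m
βl = 2π·l/λ = 2π × 0.439 = 158°
tan(βl) = -0.403
For an open-ended stub, Z_in = −jZ_0·cot(βl) = −jZ_0/tan(βl)

X_in ≈ 248 Ω (inductive)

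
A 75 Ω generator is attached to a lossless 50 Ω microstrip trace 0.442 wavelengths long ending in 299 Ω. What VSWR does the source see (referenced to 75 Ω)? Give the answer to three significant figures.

βl = 2π × 0.442 = 159°
tan(βl) = -0.381
Z_in = Z_0·(Z_L + jZ_0·tanβl)/(Z_0 + jZ_L·tanβl) = 55.2 + j107 Ω
Γ_s = (Z_in − Z_s)/(Z_in + Z_s) = (-19.8 + j107)/(130 + j107), |Γ_s| = 0.645
VSWR = (1 + |Γ_s|)/(1 − |Γ_s|)

VSWR ≈ 4.64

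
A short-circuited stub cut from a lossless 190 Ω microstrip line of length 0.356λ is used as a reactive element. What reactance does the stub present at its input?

X_in ≈ -242 Ω (capacitive)

βl = 2π × 0.356 = 128°
tan(βl) = -1.27
For a short-circuited stub, Z_in = jZ_0·tan(βl)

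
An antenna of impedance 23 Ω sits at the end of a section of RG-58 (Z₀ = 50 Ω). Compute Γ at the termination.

Γ = (Z_L − Z_0)/(Z_L + Z_0) = (23 − 50)/(23 + 50) = -27/73

Γ = -0.37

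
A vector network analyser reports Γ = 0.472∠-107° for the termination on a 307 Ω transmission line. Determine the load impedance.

Z_L = Z_0·(1 + Γ)/(1 − Γ) = 307·(0.862 − j0.451)/(1.14 + j0.451)

Z_L ≈ 159 − j185 Ω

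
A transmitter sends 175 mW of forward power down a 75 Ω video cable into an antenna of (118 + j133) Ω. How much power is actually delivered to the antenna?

|Γ| = |(43 + j133)/(193 + j133)| = 0.596
|Γ|² = 0.356
P_refl = |Γ|²·P_inc = 62.2 mW, P_del = (1 − |Γ|²)·P_inc = 113 mW

P_delivered ≈ 113 mW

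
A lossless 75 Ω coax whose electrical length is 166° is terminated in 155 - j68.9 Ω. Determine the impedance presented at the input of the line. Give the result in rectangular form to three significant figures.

tan(βl) = tan(166°) = -0.249
Z_in = Z_0·(Z_L + jZ_0·tanβl)/(Z_0 + jZ_L·tanβl)
     = 75·(155 − j87.6)/(57.8 − j38.6)

Z_in ≈ 191 + j14.3 Ω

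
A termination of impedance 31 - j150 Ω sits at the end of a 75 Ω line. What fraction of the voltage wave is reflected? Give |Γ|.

|Γ| ≈ 0.851

Γ = (Z_L − Z_0)/(Z_L + Z_0) = (-44 − j150)/(106 − j150)
|Γ| = 156/184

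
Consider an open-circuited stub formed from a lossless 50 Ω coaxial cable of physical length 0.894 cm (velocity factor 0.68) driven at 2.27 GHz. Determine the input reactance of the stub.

X_in ≈ -69.3 Ω (capacitive)

λ = v/f = 0.68·c / 2.27 GHz = 0.0899 m
βl = 2π·l/λ = 2π × 0.0995 = 35.8°
tan(βl) = 0.722
For an open-circuited stub, Z_in = −jZ_0·cot(βl) = −jZ_0/tan(βl)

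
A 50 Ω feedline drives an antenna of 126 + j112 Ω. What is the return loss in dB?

RL ≈ 3.76 dB

Γ = (76 + j112)/(176 + j112), |Γ| = 0.649
RL = −20·log₁₀|Γ| = −20·log₁₀(0.649)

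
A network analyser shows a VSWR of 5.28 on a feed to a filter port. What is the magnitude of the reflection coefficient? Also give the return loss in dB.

|Γ| ≈ 0.682; return loss ≈ 3.33 dB

|Γ| = (S − 1)/(S + 1) = (5.28 − 1)/(5.28 + 1) = 4.28/6.28
RL = −20·log₁₀|Γ| = −20·log₁₀(0.682)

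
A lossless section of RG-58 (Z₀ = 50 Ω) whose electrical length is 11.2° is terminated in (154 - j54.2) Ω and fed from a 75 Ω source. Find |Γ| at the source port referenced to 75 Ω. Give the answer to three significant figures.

tan(βl) = 0.198
Z_in = Z_0·(Z_L + jZ_0·tanβl)/(Z_0 + jZ_L·tanβl) = 86.6 − j80 Ω
Γ_s = (Z_in − Z_s)/(Z_in + Z_s) = (11.6 − j80)/(162 − j80), |Γ_s| = 0.448

|Γ| ≈ 0.448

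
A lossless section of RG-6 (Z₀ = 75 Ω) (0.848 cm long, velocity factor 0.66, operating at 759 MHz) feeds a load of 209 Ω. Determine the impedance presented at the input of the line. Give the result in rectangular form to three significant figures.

λ = v/f = 0.66·c / 759 MHz = 0.261 m
βl = 2π·l/λ = 2π × 0.0325 = 11.7°
tan(βl) = tan(11.7°) = 0.207
Z_in = Z_0·(Z_L + jZ_0·tanβl)/(Z_0 + jZ_L·tanβl)
     = 75·(209 + j15.5)/(75 + j43.3)

Z_in ≈ 163 − j78.8 Ω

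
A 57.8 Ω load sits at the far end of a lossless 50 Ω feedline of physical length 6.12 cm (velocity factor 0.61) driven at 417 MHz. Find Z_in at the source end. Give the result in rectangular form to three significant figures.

λ = v/f = 0.61·c / 417 MHz = 0.439 m
βl = 2π·l/λ = 2π × 0.139 = 50.2°
tan(βl) = tan(50.2°) = 1.2
Z_in = Z_0·(Z_L + jZ_0·tanβl)/(Z_0 + jZ_L·tanβl)
     = 50·(57.8 + j60)/(50 + j69.4)

Z_in ≈ 48.2 − j6.9 Ω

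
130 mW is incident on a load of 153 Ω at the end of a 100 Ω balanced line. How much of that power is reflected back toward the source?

Γ = (153 − 100)/(153 + 100) = 0.209
|Γ|² = 0.0439
P_refl = |Γ|²·P_inc = 5.7 mW, P_del = (1 − |Γ|²)·P_inc = 124 mW

P_reflected ≈ 5.7 mW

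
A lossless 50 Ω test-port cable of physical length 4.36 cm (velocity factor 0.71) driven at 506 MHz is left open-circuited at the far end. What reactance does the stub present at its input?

λ = v/f = 0.71·c / 506 MHz = 0.421 m
βl = 2π·l/λ = 2π × 0.104 = 37.3°
tan(βl) = 0.761
For an open-circuited stub, Z_in = −jZ_0·cot(βl) = −jZ_0/tan(βl)

X_in ≈ -65.7 Ω (capacitive)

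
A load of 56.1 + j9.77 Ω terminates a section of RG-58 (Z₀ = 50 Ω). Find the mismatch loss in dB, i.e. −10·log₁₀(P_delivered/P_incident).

mismatch loss ≈ 0.051 dB

Γ = (6.1 + j9.77)/(106.1 + j9.77), |Γ| = 0.108
|Γ|² = 0.0117, so P_del/P_inc = 1 − |Γ|² = 0.988
ML = −10·log₁₀(1 − |Γ|²)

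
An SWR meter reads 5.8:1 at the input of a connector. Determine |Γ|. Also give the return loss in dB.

|Γ| ≈ 0.706; return loss ≈ 3.03 dB

|Γ| = (S − 1)/(S + 1) = (5.8 − 1)/(5.8 + 1) = 4.8/6.8
RL = −20·log₁₀|Γ| = −20·log₁₀(0.706)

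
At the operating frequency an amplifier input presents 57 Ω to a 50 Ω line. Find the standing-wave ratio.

VSWR ≈ 1.14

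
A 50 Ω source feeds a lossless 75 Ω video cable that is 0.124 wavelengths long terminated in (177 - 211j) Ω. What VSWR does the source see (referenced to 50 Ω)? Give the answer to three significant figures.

βl = 2π × 0.124 = 44.6°
tan(βl) = 0.988
Z_in = Z_0·(Z_L + jZ_0·tanβl)/(Z_0 + jZ_L·tanβl) = 17.7 − j47.2 Ω
Γ_s = (Z_in − Z_s)/(Z_in + Z_s) = (-32.3 − j47.2)/(67.7 − j47.2), |Γ_s| = 0.692
VSWR = (1 + |Γ_s|)/(1 − |Γ_s|)

VSWR ≈ 5.5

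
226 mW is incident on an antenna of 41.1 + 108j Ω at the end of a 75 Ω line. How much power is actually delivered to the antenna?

|Γ| = |(-33.9 + j108)/(116.1 + j108)| = 0.714
|Γ|² = 0.51
P_refl = |Γ|²·P_inc = 115 mW, P_del = (1 − |Γ|²)·P_inc = 111 mW

P_delivered ≈ 111 mW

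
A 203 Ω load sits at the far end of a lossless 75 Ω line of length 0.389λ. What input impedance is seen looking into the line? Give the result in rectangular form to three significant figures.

Z_in ≈ 56.2 + j64.7 Ω

βl = 2π × 0.389 = 140°
tan(βl) = tan(140°) = -0.838
Z_in = Z_0·(Z_L + jZ_0·tanβl)/(Z_0 + jZ_L·tanβl)
     = 75·(203 − j62.8)/(75 − j170)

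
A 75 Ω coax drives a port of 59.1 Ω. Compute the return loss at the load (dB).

Γ = (59.1 − 75)/(59.1 + 75) = -0.119
RL = −20·log₁₀|Γ| = −20·log₁₀(0.119)

RL ≈ 18.5 dB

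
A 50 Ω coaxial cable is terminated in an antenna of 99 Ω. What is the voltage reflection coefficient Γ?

Γ = 0.329

Γ = (Z_L − Z_0)/(Z_L + Z_0) = (99 − 50)/(99 + 50) = 49/149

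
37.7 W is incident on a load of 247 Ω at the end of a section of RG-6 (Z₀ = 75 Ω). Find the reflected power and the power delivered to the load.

P_reflected ≈ 10.8 W; P_delivered ≈ 26.9 W

Γ = (247 − 75)/(247 + 75) = 0.534
|Γ|² = 0.285
P_refl = |Γ|²·P_inc = 10.8 W, P_del = (1 − |Γ|²)·P_inc = 26.9 W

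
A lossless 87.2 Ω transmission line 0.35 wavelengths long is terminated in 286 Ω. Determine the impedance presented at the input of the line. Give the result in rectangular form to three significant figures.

Z_in ≈ 38.7 + j54.8 Ω

βl = 2π × 0.35 = 126°
tan(βl) = tan(126°) = -1.38
Z_in = Z_0·(Z_L + jZ_0·tanβl)/(Z_0 + jZ_L·tanβl)
     = 87.2·(286 − j120)/(87.2 − j394)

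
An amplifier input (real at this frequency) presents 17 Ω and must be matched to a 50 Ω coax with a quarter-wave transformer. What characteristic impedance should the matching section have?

Z_qwt ≈ 29.2 Ω

Z_qwt = √(Z_0·R_L) = √(50 × 17) = √850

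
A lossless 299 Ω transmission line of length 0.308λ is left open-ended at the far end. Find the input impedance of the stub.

βl = 2π × 0.308 = 111°
tan(βl) = -2.62
For an open-ended stub, Z_in = −jZ_0·cot(βl) = −jZ_0/tan(βl)

Z_in ≈ +j114 Ω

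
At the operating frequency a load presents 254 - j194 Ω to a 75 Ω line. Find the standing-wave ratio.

Γ = (Z_L − Z_0)/(Z_L + Z_0) = (179 − j194)/(329 − j194)
|Γ| = 264/382 = 0.691
VSWR = (1 + |Γ|)/(1 − |Γ|) = 1.69/0.309

VSWR ≈ 5.47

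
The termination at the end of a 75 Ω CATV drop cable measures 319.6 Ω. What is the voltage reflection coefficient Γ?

Γ = (Z_L − Z_0)/(Z_L + Z_0) = (319.6 − 75)/(319.6 + 75) = 244.6/394.6

Γ = 0.62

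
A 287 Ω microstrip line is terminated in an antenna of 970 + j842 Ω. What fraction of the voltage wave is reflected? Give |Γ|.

|Γ| ≈ 0.717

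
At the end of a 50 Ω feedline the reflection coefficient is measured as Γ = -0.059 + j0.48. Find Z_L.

Z_L ≈ 28.3 + j35.5 Ω

Z_L = Z_0·(1 + Γ)/(1 − Γ) = 50·(0.941 + j0.48)/(1.06 − j0.48)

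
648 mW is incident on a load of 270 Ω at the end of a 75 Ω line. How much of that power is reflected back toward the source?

Γ = (270 − 75)/(270 + 75) = 0.565
|Γ|² = 0.319
P_refl = |Γ|²·P_inc = 207 mW, P_del = (1 − |Γ|²)·P_inc = 441 mW

P_reflected ≈ 207 mW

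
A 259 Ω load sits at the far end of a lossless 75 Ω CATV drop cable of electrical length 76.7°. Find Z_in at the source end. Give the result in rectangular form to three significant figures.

Z_in ≈ 22.8 − j16.2 Ω

tan(βl) = tan(76.7°) = 4.23
Z_in = Z_0·(Z_L + jZ_0·tanβl)/(Z_0 + jZ_L·tanβl)
     = 75·(259 + j317)/(75 + j1100)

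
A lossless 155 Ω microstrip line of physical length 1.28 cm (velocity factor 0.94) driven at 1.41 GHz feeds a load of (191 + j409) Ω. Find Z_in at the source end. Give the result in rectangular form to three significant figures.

Z_in ≈ 779 − j546 Ω

λ = v/f = 0.94·c / 1.41 GHz = 0.2 m
βl = 2π·l/λ = 2π × 0.064 = 23°
tan(βl) = tan(23°) = 0.425
Z_in = Z_0·(Z_L + jZ_0·tanβl)/(Z_0 + jZ_L·tanβl)
     = 155·(191 + j475)/(-18.9 + j81.2)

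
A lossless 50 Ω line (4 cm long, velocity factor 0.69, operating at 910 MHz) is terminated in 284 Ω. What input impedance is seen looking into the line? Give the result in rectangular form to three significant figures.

λ = v/f = 0.69·c / 910 MHz = 0.227 m
βl = 2π·l/λ = 2π × 0.176 = 63.3°
tan(βl) = tan(63.3°) = 1.99
Z_in = Z_0·(Z_L + jZ_0·tanβl)/(Z_0 + jZ_L·tanβl)
     = 50·(284 + j99.4)/(50 + j565)

Z_in ≈ 10.9 − j24.2 Ω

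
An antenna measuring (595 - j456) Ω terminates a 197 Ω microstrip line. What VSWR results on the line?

Γ = (Z_L − Z_0)/(Z_L + Z_0) = (398 − j456)/(792 − j456)
|Γ| = 605/914 = 0.662
VSWR = (1 + |Γ|)/(1 − |Γ|) = 1.66/0.338

VSWR ≈ 4.92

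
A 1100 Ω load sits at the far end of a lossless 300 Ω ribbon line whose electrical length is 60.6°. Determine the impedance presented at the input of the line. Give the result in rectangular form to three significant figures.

tan(βl) = tan(60.6°) = 1.77
Z_in = Z_0·(Z_L + jZ_0·tanβl)/(Z_0 + jZ_L·tanβl)
     = 300·(1100 + j532)/(300 + j1950)

Z_in ≈ 105 − j153 Ω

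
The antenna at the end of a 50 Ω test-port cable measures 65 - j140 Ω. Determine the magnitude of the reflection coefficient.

Γ = (Z_L − Z_0)/(Z_L + Z_0) = (15 − j140)/(115 − j140)
|Γ| = 141/181

|Γ| ≈ 0.777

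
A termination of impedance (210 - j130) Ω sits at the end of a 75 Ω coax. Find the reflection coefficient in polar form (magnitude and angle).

Γ = (Z_L − Z_0)/(Z_L + Z_0) = (135 − j130)/(285 − j130)
|Γ| = 187/313 = 0.598

Γ ≈ 0.598 ∠ -19.4°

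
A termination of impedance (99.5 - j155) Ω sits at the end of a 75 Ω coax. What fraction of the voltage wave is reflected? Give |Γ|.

Γ = (Z_L − Z_0)/(Z_L + Z_0) = (24.5 − j155)/(174.5 − j155)
|Γ| = 157/233

|Γ| ≈ 0.672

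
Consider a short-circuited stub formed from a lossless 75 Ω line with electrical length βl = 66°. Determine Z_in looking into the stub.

tan(βl) = 2.25
For a short-circuited stub, Z_in = jZ_0·tan(βl)

Z_in ≈ +j168 Ω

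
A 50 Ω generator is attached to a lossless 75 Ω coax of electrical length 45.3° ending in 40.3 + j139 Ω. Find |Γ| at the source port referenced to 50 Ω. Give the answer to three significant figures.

|Γ| ≈ 0.85

tan(βl) = 1.01
Z_in = Z_0·(Z_L + jZ_0·tanβl)/(Z_0 + jZ_L·tanβl) = 77.1 − j198 Ω
Γ_s = (Z_in − Z_s)/(Z_in + Z_s) = (27.1 − j198)/(127 − j198), |Γ_s| = 0.85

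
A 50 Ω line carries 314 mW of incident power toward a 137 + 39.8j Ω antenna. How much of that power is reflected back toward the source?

|Γ| = |(87 + j39.8)/(187 + j39.8)| = 0.5
|Γ|² = 0.25
P_refl = |Γ|²·P_inc = 78.6 mW, P_del = (1 − |Γ|²)·P_inc = 235 mW

P_reflected ≈ 78.6 mW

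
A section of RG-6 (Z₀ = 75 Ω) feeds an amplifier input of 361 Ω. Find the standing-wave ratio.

VSWR ≈ 4.81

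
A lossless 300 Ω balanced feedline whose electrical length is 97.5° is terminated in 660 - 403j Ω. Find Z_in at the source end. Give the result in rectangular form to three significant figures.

Z_in ≈ 106 + j98.1 Ω

tan(βl) = tan(97.5°) = -7.6
Z_in = Z_0·(Z_L + jZ_0·tanβl)/(Z_0 + jZ_L·tanβl)
     = 300·(660 − j2680)/(-2760 − j5010)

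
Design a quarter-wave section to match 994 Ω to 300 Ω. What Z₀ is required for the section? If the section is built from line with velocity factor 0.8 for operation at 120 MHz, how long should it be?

Z_qwt ≈ 546 Ω; length ≈ 50 cm

Z_qwt = √(Z_0·R_L) = √(300 × 994) = √298200
λ = 0.8·c/f = 2 m, so l = λ/4 = 0.5 m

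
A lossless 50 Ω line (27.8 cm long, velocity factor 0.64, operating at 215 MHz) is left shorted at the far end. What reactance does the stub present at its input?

X_in ≈ -123 Ω (capacitive)

λ = v/f = 0.64·c / 215 MHz = 0.893 m
βl = 2π·l/λ = 2π × 0.311 = 112°
tan(βl) = -2.47
For a shorted stub, Z_in = jZ_0·tan(βl)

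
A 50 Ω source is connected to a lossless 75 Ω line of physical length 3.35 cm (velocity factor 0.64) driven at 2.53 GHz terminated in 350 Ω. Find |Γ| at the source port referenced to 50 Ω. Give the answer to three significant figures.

|Γ| ≈ 0.734

λ = v/f = 0.64·c / 2.53 GHz = 0.0759 m
βl = 2π·l/λ = 2π × 0.441 = 159°
tan(βl) = -0.386
Z_in = Z_0·(Z_L + jZ_0·tanβl)/(Z_0 + jZ_L·tanβl) = 94.9 + j142 Ω
Γ_s = (Z_in − Z_s)/(Z_in + Z_s) = (44.9 + j142)/(145 + j142), |Γ_s| = 0.734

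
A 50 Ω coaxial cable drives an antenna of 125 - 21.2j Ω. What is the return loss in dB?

Γ = (75 − j21.2)/(175 − j21.2), |Γ| = 0.442
RL = −20·log₁₀|Γ| = −20·log₁₀(0.442)

RL ≈ 7.09 dB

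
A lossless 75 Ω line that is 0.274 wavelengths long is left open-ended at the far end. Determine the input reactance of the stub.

βl = 2π × 0.274 = 98.6°
tan(βl) = -6.58
For an open-ended stub, Z_in = −jZ_0·cot(βl) = −jZ_0/tan(βl)

X_in ≈ 11.4 Ω (inductive)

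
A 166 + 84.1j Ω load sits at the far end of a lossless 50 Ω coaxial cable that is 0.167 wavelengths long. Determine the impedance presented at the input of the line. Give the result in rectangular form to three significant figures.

Z_in ≈ 18 − j34.7 Ω

βl = 2π × 0.167 = 60.1°
tan(βl) = tan(60.1°) = 1.74
Z_in = Z_0·(Z_L + jZ_0·tanβl)/(Z_0 + jZ_L·tanβl)
     = 50·(166 + j171)/(-96.4 + j289)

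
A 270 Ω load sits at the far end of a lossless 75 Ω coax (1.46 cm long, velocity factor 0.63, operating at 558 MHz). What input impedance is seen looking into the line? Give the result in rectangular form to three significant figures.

λ = v/f = 0.63·c / 558 MHz = 0.339 m
βl = 2π·l/λ = 2π × 0.0431 = 15.5°
tan(βl) = tan(15.5°) = 0.278
Z_in = Z_0·(Z_L + jZ_0·tanβl)/(Z_0 + jZ_L·tanβl)
     = 75·(270 + j20.8)/(75 + j75)

Z_in ≈ 145 − j125 Ω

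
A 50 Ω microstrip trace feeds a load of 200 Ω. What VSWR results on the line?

VSWR ≈ 4

Γ = (200 − 50)/(200 + 50) = 0.6
VSWR = (1 + 0.6)/(1 − 0.6)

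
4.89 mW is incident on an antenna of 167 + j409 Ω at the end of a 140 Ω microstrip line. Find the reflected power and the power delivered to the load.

|Γ| = |(27 + j409)/(307 + j409)| = 0.802
|Γ|² = 0.642
P_refl = |Γ|²·P_inc = 3.14 mW, P_del = (1 − |Γ|²)·P_inc = 1.75 mW

P_reflected ≈ 3.14 mW; P_delivered ≈ 1.75 mW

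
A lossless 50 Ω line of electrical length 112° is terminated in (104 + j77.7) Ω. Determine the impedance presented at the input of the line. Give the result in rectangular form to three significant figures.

Z_in ≈ 14.8 + j6.25 Ω

tan(βl) = tan(112°) = -2.48
Z_in = Z_0·(Z_L + jZ_0·tanβl)/(Z_0 + jZ_L·tanβl)
     = 50·(104 − j46.1)/(242 − j257)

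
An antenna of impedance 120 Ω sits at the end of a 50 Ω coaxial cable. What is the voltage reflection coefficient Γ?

Γ = 0.412

Γ = (Z_L − Z_0)/(Z_L + Z_0) = (120 − 50)/(120 + 50) = 70/170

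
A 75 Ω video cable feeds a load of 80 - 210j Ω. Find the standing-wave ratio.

VSWR ≈ 9.25

Γ = (Z_L − Z_0)/(Z_L + Z_0) = (5 − j210)/(155 − j210)
|Γ| = 210/261 = 0.805
VSWR = (1 + |Γ|)/(1 − |Γ|) = 1.8/0.195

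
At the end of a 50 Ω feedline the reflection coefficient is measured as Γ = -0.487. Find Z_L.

Z_L ≈ 17.2 Ω

Z_L = Z_0·(1 + Γ)/(1 − Γ) = 50·(0.513)/(1.49)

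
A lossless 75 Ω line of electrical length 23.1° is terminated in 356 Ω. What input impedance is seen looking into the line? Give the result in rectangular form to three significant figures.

tan(βl) = tan(23.1°) = 0.427
Z_in = Z_0·(Z_L + jZ_0·tanβl)/(Z_0 + jZ_L·tanβl)
     = 75·(356 + j32)/(75 + j152)

Z_in ≈ 82.5 − j135 Ω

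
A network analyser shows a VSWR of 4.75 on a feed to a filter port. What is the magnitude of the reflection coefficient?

|Γ| ≈ 0.652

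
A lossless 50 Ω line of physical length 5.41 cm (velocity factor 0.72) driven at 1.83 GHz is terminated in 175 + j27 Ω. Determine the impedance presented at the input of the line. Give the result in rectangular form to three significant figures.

Z_in ≈ 85.7 + j82.1 Ω

λ = v/f = 0.72·c / 1.83 GHz = 0.118 m
βl = 2π·l/λ = 2π × 0.458 = 165°
tan(βl) = tan(165°) = -0.268
Z_in = Z_0·(Z_L + jZ_0·tanβl)/(Z_0 + jZ_L·tanβl)
     = 50·(175 + j13.6)/(57.2 − j46.9)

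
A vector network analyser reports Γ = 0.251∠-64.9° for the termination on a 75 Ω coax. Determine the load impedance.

Z_L = Z_0·(1 + Γ)/(1 − Γ) = 75·(1.11 − j0.227)/(0.894 + j0.227)

Z_L ≈ 82.7 − j40.1 Ω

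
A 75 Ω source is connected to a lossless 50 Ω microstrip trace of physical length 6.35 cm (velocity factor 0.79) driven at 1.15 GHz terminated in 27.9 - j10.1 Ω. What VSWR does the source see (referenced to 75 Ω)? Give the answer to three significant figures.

λ = v/f = 0.79·c / 1.15 GHz = 0.206 m
βl = 2π·l/λ = 2π × 0.308 = 111°
tan(βl) = -2.62
Z_in = Z_0·(Z_L + jZ_0·tanβl)/(Z_0 + jZ_L·tanβl) = 93 − j10.9 Ω
Γ_s = (Z_in − Z_s)/(Z_in + Z_s) = (18 − j10.9)/(168 − j10.9), |Γ_s| = 0.125
VSWR = (1 + |Γ_s|)/(1 − |Γ_s|)

VSWR ≈ 1.29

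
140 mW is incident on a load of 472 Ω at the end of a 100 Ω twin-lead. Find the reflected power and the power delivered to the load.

P_reflected ≈ 59.2 mW; P_delivered ≈ 80.8 mW

Γ = (472 − 100)/(472 + 100) = 0.65
|Γ|² = 0.423
P_refl = |Γ|²·P_inc = 59.2 mW, P_del = (1 − |Γ|²)·P_inc = 80.8 mW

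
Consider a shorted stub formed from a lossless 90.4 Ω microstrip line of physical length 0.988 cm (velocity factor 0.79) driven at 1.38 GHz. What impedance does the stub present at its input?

Z_in ≈ +j34.2 Ω

λ = v/f = 0.79·c / 1.38 GHz = 0.172 m
βl = 2π·l/λ = 2π × 0.0575 = 20.7°
tan(βl) = 0.378
For a shorted stub, Z_in = jZ_0·tan(βl)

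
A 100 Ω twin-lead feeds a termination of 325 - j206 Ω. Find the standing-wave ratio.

Γ = (Z_L − Z_0)/(Z_L + Z_0) = (225 − j206)/(425 − j206)
|Γ| = 305/472 = 0.646
VSWR = (1 + |Γ|)/(1 − |Γ|) = 1.65/0.354

VSWR ≈ 4.65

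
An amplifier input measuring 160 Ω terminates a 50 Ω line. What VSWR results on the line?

VSWR ≈ 3.2

Γ = (160 − 50)/(160 + 50) = 0.524
VSWR = (1 + 0.524)/(1 − 0.524)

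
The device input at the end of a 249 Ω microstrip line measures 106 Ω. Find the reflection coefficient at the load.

Γ = (Z_L − Z_0)/(Z_L + Z_0) = (106 − 249)/(106 + 249) = -143/355

Γ = -0.403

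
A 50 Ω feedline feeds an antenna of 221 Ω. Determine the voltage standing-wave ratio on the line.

VSWR ≈ 4.42

For a purely resistive load, VSWR = R_L/Z_0 or Z_0/R_L (whichever > 1) = 221/50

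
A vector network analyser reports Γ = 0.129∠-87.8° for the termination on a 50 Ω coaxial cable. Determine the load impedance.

Z_L ≈ 48.8 − j12.8 Ω

Z_L = Z_0·(1 + Γ)/(1 − Γ) = 50·(1 − j0.129)/(0.995 + j0.129)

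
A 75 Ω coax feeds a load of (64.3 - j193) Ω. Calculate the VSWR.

Γ = (Z_L − Z_0)/(Z_L + Z_0) = (-10.7 − j193)/(139.3 − j193)
|Γ| = 193/238 = 0.812
VSWR = (1 + |Γ|)/(1 − |Γ|) = 1.81/0.188

VSWR ≈ 9.64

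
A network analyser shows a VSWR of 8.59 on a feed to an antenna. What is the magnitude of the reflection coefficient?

|Γ| ≈ 0.791

|Γ| = (S − 1)/(S + 1) = (8.59 − 1)/(8.59 + 1) = 7.59/9.59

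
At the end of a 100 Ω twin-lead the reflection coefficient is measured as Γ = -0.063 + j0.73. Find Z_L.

Z_L = Z_0·(1 + Γ)/(1 − Γ) = 100·(0.937 + j0.73)/(1.06 − j0.73)

Z_L ≈ 27.9 + j87.8 Ω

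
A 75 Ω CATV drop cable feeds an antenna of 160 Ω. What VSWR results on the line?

VSWR ≈ 2.13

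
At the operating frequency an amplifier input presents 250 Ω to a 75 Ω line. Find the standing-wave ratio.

Γ = (250 − 75)/(250 + 75) = 0.538
VSWR = (1 + 0.538)/(1 − 0.538)

VSWR ≈ 3.33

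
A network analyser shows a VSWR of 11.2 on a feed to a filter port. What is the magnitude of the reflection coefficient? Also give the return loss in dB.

|Γ| = (S − 1)/(S + 1) = (11.2 − 1)/(11.2 + 1) = 10.2/12.2
RL = −20·log₁₀|Γ| = −20·log₁₀(0.836)

|Γ| ≈ 0.836; return loss ≈ 1.56 dB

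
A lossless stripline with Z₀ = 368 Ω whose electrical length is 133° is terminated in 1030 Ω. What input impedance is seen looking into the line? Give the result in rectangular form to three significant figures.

Z_in ≈ 221 + j269 Ω

tan(βl) = tan(133°) = -1.07
Z_in = Z_0·(Z_L + jZ_0·tanβl)/(Z_0 + jZ_L·tanβl)
     = 368·(1030 − j395)/(368 − j1100)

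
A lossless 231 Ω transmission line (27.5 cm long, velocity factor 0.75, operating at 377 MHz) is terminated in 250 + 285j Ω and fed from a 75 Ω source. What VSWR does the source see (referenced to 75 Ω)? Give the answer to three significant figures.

VSWR ≈ 6.06

λ = v/f = 0.75·c / 377 MHz = 0.597 m
βl = 2π·l/λ = 2π × 0.461 = 166°
tan(βl) = -0.252
Z_in = Z_0·(Z_L + jZ_0·tanβl)/(Z_0 + jZ_L·tanβl) = 148 + j204 Ω
Γ_s = (Z_in − Z_s)/(Z_in + Z_s) = (73.4 + j204)/(223 + j204), |Γ_s| = 0.717
VSWR = (1 + |Γ_s|)/(1 − |Γ_s|)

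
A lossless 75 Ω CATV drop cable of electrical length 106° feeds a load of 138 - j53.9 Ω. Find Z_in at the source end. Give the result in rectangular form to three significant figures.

Z_in ≈ 41.8 + j31.3 Ω

tan(βl) = tan(106°) = -3.49
Z_in = Z_0·(Z_L + jZ_0·tanβl)/(Z_0 + jZ_L·tanβl)
     = 75·(138 − j315)/(-113 − j481)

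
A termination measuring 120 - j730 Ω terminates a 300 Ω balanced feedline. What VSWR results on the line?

Γ = (Z_L − Z_0)/(Z_L + Z_0) = (-180 − j730)/(420 − j730)
|Γ| = 752/842 = 0.893
VSWR = (1 + |Γ|)/(1 − |Γ|) = 1.89/0.107

VSWR ≈ 17.6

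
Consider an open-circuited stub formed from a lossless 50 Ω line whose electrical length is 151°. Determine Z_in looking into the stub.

tan(βl) = -0.554
For an open-circuited stub, Z_in = −jZ_0·cot(βl) = −jZ_0/tan(βl)

Z_in ≈ +j90.2 Ω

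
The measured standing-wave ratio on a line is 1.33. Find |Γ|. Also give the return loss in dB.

|Γ| = (S − 1)/(S + 1) = (1.33 − 1)/(1.33 + 1) = 0.33/2.33
RL = −20·log₁₀|Γ| = −20·log₁₀(0.142)

|Γ| ≈ 0.142; return loss ≈ 17 dB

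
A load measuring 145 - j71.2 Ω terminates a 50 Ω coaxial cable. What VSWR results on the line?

VSWR ≈ 3.67

Γ = (Z_L − Z_0)/(Z_L + Z_0) = (95 − j71.2)/(195 − j71.2)
|Γ| = 119/208 = 0.572
VSWR = (1 + |Γ|)/(1 − |Γ|) = 1.57/0.428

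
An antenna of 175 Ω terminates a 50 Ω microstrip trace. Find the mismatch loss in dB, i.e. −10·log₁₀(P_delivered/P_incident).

Γ = (175 − 50)/(175 + 50) = 0.556
|Γ|² = 0.309, so P_del/P_inc = 1 − |Γ|² = 0.691
ML = −10·log₁₀(1 − |Γ|²)

mismatch loss ≈ 1.6 dB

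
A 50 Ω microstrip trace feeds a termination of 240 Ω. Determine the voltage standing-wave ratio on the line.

For a purely resistive load, VSWR = R_L/Z_0 or Z_0/R_L (whichever > 1) = 240/50

VSWR ≈ 4.8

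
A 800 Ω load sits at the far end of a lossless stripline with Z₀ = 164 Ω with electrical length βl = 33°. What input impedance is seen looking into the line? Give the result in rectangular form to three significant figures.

Z_in ≈ 103 − j220 Ω

tan(βl) = tan(33°) = 0.649
Z_in = Z_0·(Z_L + jZ_0·tanβl)/(Z_0 + jZ_L·tanβl)
     = 164·(800 + j107)/(164 + j520)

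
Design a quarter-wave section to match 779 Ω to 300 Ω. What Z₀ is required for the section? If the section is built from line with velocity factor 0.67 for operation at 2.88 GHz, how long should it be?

Z_qwt ≈ 483 Ω; length ≈ 1.74 cm

Z_qwt = √(Z_0·R_L) = √(300 × 779) = √233700
λ = 0.67·c/f = 0.0698 m, so l = λ/4 = 0.0174 m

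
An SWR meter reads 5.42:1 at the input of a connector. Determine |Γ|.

|Γ| = (S − 1)/(S + 1) = (5.42 − 1)/(5.42 + 1) = 4.42/6.42

|Γ| ≈ 0.688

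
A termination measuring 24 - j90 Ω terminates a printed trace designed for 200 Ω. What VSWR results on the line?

VSWR ≈ 10

Γ = (Z_L − Z_0)/(Z_L + Z_0) = (-176 − j90)/(224 − j90)
|Γ| = 198/241 = 0.819
VSWR = (1 + |Γ|)/(1 − |Γ|) = 1.82/0.181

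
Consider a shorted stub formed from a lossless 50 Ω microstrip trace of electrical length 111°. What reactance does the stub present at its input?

tan(βl) = -2.61
For a shorted stub, Z_in = jZ_0·tan(βl)

X_in ≈ -130 Ω (capacitive)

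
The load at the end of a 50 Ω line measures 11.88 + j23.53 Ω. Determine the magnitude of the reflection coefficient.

|Γ| ≈ 0.677

Γ = (Z_L − Z_0)/(Z_L + Z_0) = (-38.12 + j23.53)/(61.88 + j23.53)
|Γ| = 44.8/66.2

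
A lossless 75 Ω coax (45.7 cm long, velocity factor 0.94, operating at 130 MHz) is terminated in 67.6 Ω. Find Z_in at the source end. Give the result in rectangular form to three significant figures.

λ = v/f = 0.94·c / 130 MHz = 2.17 m
βl = 2π·l/λ = 2π × 0.211 = 75.8°
tan(βl) = tan(75.8°) = 3.96
Z_in = Z_0·(Z_L + jZ_0·tanβl)/(Z_0 + jZ_L·tanβl)
     = 75·(67.6 + j297)/(75 + j268)

Z_in ≈ 82.1 + j4.05 Ω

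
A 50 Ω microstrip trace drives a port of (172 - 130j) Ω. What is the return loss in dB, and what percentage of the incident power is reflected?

Γ = (122 − j130)/(222 − j130), |Γ| = 0.693
RL = −20·log₁₀(0.693) = 3.19 dB
P_refl/P_inc = |Γ|² = 0.48

RL ≈ 3.19 dB; 48% of incident power reflected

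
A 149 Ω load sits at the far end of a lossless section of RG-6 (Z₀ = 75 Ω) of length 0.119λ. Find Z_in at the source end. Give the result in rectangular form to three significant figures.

βl = 2π × 0.119 = 42.8°
tan(βl) = tan(42.8°) = 0.927
Z_in = Z_0·(Z_L + jZ_0·tanβl)/(Z_0 + jZ_L·tanβl)
     = 75·(149 + j69.5)/(75 + j138)

Z_in ≈ 63.1 − j46.6 Ω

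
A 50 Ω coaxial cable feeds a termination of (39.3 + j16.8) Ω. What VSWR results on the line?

VSWR ≈ 1.56

Γ = (Z_L − Z_0)/(Z_L + Z_0) = (-10.7 + j16.8)/(89.3 + j16.8)
|Γ| = 19.9/90.9 = 0.219
VSWR = (1 + |Γ|)/(1 − |Γ|) = 1.22/0.781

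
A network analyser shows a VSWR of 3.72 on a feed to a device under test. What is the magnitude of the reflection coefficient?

|Γ| ≈ 0.576

|Γ| = (S − 1)/(S + 1) = (3.72 − 1)/(3.72 + 1) = 2.72/4.72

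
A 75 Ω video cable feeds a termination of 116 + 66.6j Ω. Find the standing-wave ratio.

Γ = (Z_L − Z_0)/(Z_L + Z_0) = (41 + j66.6)/(191 + j66.6)
|Γ| = 78.2/202 = 0.387
VSWR = (1 + |Γ|)/(1 − |Γ|) = 1.39/0.613

VSWR ≈ 2.26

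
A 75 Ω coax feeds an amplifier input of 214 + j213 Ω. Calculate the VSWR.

VSWR ≈ 5.86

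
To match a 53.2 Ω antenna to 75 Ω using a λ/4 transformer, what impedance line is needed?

Z_qwt = √(Z_0·R_L) = √(75 × 53.2) = √3990

Z_qwt ≈ 63.2 Ω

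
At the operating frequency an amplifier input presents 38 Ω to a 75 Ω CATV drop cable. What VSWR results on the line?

VSWR ≈ 1.97

For a purely resistive load, VSWR = R_L/Z_0 or Z_0/R_L (whichever > 1) = 75/38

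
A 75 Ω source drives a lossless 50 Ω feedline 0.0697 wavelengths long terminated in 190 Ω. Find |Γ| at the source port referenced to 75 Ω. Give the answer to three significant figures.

|Γ| ≈ 0.517

βl = 2π × 0.0697 = 25.1°
tan(βl) = 0.468
Z_in = Z_0·(Z_L + jZ_0·tanβl)/(Z_0 + jZ_L·tanβl) = 55.6 − j75.5 Ω
Γ_s = (Z_in − Z_s)/(Z_in + Z_s) = (-19.4 − j75.5)/(131 − j75.5), |Γ_s| = 0.517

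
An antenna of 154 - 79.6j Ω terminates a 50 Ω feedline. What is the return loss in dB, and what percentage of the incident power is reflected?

RL ≈ 4.46 dB; 35.8% of incident power reflected

Γ = (104 − j79.6)/(204 − j79.6), |Γ| = 0.598
RL = −20·log₁₀(0.598) = 4.46 dB
P_refl/P_inc = |Γ|² = 0.358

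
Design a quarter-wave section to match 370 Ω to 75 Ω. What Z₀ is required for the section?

Z_qwt = √(Z_0·R_L) = √(75 × 370) = √27750

Z_qwt ≈ 167 Ω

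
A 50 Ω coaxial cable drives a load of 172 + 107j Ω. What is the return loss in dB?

Γ = (122 + j107)/(222 + j107), |Γ| = 0.658
RL = −20·log₁₀|Γ| = −20·log₁₀(0.658)

RL ≈ 3.63 dB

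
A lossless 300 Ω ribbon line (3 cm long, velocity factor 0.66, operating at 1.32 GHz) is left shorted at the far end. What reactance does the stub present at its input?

X_in ≈ 923 Ω (inductive)

λ = v/f = 0.66·c / 1.32 GHz = 0.15 m
βl = 2π·l/λ = 2π × 0.2 = 72°
tan(βl) = 3.08
For a shorted stub, Z_in = jZ_0·tan(βl)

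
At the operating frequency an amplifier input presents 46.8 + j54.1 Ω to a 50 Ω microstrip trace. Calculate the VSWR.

VSWR ≈ 2.91

Γ = (Z_L − Z_0)/(Z_L + Z_0) = (-3.2 + j54.1)/(96.8 + j54.1)
|Γ| = 54.2/111 = 0.489
VSWR = (1 + |Γ|)/(1 − |Γ|) = 1.49/0.511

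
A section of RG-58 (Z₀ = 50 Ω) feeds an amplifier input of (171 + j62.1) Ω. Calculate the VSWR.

Γ = (Z_L − Z_0)/(Z_L + Z_0) = (121 + j62.1)/(221 + j62.1)
|Γ| = 136/230 = 0.592
VSWR = (1 + |Γ|)/(1 − |Γ|) = 1.59/0.408

VSWR ≈ 3.91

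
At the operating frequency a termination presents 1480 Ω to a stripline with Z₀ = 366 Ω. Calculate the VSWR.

For a purely resistive load, VSWR = R_L/Z_0 or Z_0/R_L (whichever > 1) = 1480/366

VSWR ≈ 4.04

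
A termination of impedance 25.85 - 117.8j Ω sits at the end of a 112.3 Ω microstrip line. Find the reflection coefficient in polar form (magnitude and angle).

Γ = (Z_L − Z_0)/(Z_L + Z_0) = (-86.45 − j117.8)/(138.2 − j117.8)
|Γ| = 146/182 = 0.805

Γ ≈ 0.805 ∠ -85.8°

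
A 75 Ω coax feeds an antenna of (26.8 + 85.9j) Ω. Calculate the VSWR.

Γ = (Z_L − Z_0)/(Z_L + Z_0) = (-48.2 + j85.9)/(101.8 + j85.9)
|Γ| = 98.5/133 = 0.739
VSWR = (1 + |Γ|)/(1 − |Γ|) = 1.74/0.261

VSWR ≈ 6.68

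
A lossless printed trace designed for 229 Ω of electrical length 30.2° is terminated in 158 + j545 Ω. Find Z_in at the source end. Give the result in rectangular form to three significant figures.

tan(βl) = tan(30.2°) = 0.582
Z_in = Z_0·(Z_L + jZ_0·tanβl)/(Z_0 + jZ_L·tanβl)
     = 229·(158 + j678)/(-88.2 + j92)

Z_in ≈ 683 − j1050 Ω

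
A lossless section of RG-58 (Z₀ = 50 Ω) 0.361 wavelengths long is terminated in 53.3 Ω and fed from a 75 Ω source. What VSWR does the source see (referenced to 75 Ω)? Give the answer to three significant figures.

VSWR ≈ 1.52

βl = 2π × 0.361 = 130°
tan(βl) = -1.19
Z_in = Z_0·(Z_L + jZ_0·tanβl)/(Z_0 + jZ_L·tanβl) = 49.3 + j3.11 Ω
Γ_s = (Z_in − Z_s)/(Z_in + Z_s) = (-25.7 + j3.11)/(124 + j3.11), |Γ_s| = 0.208
VSWR = (1 + |Γ_s|)/(1 − |Γ_s|)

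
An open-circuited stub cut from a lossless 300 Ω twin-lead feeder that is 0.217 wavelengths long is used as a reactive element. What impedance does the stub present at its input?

βl = 2π × 0.217 = 78.1°
tan(βl) = 4.75
For an open-circuited stub, Z_in = −jZ_0·cot(βl) = −jZ_0/tan(βl)

Z_in ≈ −j63.1 Ω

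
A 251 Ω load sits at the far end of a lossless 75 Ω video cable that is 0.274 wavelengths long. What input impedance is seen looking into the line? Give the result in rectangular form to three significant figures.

Z_in ≈ 22.9 + j10.4 Ω

βl = 2π × 0.274 = 98.6°
tan(βl) = tan(98.6°) = -6.58
Z_in = Z_0·(Z_L + jZ_0·tanβl)/(Z_0 + jZ_L·tanβl)
     = 75·(251 − j494)/(75 − j1650)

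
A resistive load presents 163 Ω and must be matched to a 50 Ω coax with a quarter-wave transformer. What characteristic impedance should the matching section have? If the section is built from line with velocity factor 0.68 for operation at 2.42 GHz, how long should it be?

Z_qwt = √(Z_0·R_L) = √(50 × 163) = √8150
λ = 0.68·c/f = 0.0843 m, so l = λ/4 = 0.0211 m

Z_qwt ≈ 90.3 Ω; length ≈ 2.11 cm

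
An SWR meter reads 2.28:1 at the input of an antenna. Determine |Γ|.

|Γ| ≈ 0.39

|Γ| = (S − 1)/(S + 1) = (2.28 − 1)/(2.28 + 1) = 1.28/3.28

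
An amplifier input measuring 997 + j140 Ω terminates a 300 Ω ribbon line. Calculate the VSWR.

VSWR ≈ 3.4

Γ = (Z_L − Z_0)/(Z_L + Z_0) = (697 + j140)/(1297 + j140)
|Γ| = 711/1300 = 0.545
VSWR = (1 + |Γ|)/(1 − |Γ|) = 1.54/0.455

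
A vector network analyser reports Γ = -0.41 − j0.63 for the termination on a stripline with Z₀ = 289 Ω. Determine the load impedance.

Z_L ≈ 52.7 − j153 Ω

Z_L = Z_0·(1 + Γ)/(1 − Γ) = 289·(0.59 − j0.63)/(1.41 + j0.63)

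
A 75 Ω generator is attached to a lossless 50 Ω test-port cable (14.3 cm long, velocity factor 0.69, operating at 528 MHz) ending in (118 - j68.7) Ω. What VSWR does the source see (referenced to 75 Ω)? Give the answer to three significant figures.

λ = v/f = 0.69·c / 528 MHz = 0.392 m
βl = 2π·l/λ = 2π × 0.365 = 131°
tan(βl) = -1.14
Z_in = Z_0·(Z_L + jZ_0·tanβl)/(Z_0 + jZ_L·tanβl) = 36 + j51.5 Ω
Γ_s = (Z_in − Z_s)/(Z_in + Z_s) = (-39 + j51.5)/(111 + j51.5), |Γ_s| = 0.528
VSWR = (1 + |Γ_s|)/(1 − |Γ_s|)

VSWR ≈ 3.24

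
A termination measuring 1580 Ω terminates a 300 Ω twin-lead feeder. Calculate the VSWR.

VSWR ≈ 5.27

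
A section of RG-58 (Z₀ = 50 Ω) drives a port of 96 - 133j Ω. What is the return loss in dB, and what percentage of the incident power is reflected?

Γ = (46 − j133)/(146 − j133), |Γ| = 0.713
RL = −20·log₁₀(0.713) = 2.94 dB
P_refl/P_inc = |Γ|² = 0.508

RL ≈ 2.94 dB; 50.8% of incident power reflected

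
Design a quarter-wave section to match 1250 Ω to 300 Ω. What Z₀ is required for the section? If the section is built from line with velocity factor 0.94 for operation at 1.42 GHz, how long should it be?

Z_qwt ≈ 612 Ω; length ≈ 4.96 cm

Z_qwt = √(Z_0·R_L) = √(300 × 1250) = √375000
λ = 0.94·c/f = 0.199 m, so l = λ/4 = 0.0496 m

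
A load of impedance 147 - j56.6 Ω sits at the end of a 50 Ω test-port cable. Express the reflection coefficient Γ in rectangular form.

Γ = (Z_L − Z_0)/(Z_L + Z_0) = (97 − j56.6)/(197 − j56.6)

Γ ≈ 0.531 − j0.135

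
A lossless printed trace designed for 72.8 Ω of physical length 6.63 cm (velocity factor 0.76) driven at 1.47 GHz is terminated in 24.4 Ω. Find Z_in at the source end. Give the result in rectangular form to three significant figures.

Z_in ≈ 29.5 − j30.8 Ω

λ = v/f = 0.76·c / 1.47 GHz = 0.155 m
βl = 2π·l/λ = 2π × 0.427 = 154°
tan(βl) = tan(154°) = -0.49
Z_in = Z_0·(Z_L + jZ_0·tanβl)/(Z_0 + jZ_L·tanβl)
     = 72.8·(24.4 − j35.7)/(72.8 − j12)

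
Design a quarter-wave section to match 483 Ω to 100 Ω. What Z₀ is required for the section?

Z_qwt ≈ 220 Ω

Z_qwt = √(Z_0·R_L) = √(100 × 483) = √48300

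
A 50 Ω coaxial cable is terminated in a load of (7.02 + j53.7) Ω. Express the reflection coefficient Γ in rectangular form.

Γ = (Z_L − Z_0)/(Z_L + Z_0) = (-42.98 + j53.7)/(57.02 + j53.7)

Γ ≈ 0.0706 + j0.875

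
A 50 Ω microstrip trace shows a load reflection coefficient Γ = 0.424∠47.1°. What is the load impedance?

Z_L ≈ 68.1 + j51.5 Ω

Z_L = Z_0·(1 + Γ)/(1 − Γ) = 50·(1.29 + j0.311)/(0.711 − j0.311)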